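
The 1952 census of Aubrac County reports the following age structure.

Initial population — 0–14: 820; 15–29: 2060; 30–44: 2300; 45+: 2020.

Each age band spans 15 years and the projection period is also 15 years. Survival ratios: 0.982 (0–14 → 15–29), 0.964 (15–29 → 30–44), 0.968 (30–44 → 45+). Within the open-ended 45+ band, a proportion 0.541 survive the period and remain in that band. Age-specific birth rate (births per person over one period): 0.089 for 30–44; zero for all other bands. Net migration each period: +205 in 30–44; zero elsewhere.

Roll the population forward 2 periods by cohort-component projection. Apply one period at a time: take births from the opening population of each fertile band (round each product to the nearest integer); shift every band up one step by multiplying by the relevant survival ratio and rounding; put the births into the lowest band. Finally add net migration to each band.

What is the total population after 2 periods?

5294

[period 1]
Births: 2300 × 0.089 = 205
15–29: 820 × 0.982 = 805
30–44: 2060 × 0.964 = 1986
45+: 2300 × 0.968 + 2020 × 0.541 = 2226 + 1093 = 3319
Net migration: 30–44 + 205 → 2191
Giving 205 / 805 / 2191 / 3319.
[period 2]
Births: 2191 × 0.089 = 195
15–29: 205 × 0.982 = 201
30–44: 805 × 0.964 = 776
45+: 2191 × 0.968 + 3319 × 0.541 = 2121 + 1796 = 3917
Net migration: 30–44 + 205 → 981
Giving 195 / 201 / 981 / 3917.
Total after period 2: 195 + 201 + 981 + 3917 = 5294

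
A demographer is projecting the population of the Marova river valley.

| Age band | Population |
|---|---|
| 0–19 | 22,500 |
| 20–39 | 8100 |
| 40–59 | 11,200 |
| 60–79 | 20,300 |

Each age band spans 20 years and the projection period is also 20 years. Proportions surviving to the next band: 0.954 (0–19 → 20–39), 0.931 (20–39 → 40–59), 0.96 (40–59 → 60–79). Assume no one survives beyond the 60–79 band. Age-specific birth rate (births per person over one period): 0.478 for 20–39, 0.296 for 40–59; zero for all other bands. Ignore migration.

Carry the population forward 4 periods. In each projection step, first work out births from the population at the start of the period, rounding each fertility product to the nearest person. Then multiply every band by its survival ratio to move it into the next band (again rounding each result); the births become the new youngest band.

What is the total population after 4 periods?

33577

Numbering the groups 1..4 from youngest to oldest:
After projecting period 1:
Births: 8100 × 0.478 = 3872  |  11200 × 0.296 = 3315 — total 7187
Group 2: 22500 × 0.954 = 21465
Group 3: 8100 × 0.931 = 7541
Group 4: 11200 × 0.96 = 10752
End of period: [7187, 21465, 7541, 10752]
After projecting period 2:
Births: 21465 × 0.478 = 10260  |  7541 × 0.296 = 2232 — total 12492
Group 2: 7187 × 0.954 = 6856
Group 3: 21465 × 0.931 = 19984
Group 4: 7541 × 0.96 = 7239
End of period: [12492, 6856, 19984, 7239]
After projecting period 3:
Births: 6856 × 0.478 = 3277  |  19984 × 0.296 = 5915 — total 9192
Group 2: 12492 × 0.954 = 11917
Group 3: 6856 × 0.931 = 6383
Group 4: 19984 × 0.96 = 19185
End of period: [9192, 11917, 6383, 19185]
After projecting period 4:
Births: 11917 × 0.478 = 5696  |  6383 × 0.296 = 1889 — total 7585
Group 2: 9192 × 0.954 = 8769
Group 3: 11917 × 0.931 = 11095
Group 4: 6383 × 0.96 = 6128
End of period: [7585, 8769, 11095, 6128]
Total after period 4: 7585 + 8769 + 11095 + 6128 = 33577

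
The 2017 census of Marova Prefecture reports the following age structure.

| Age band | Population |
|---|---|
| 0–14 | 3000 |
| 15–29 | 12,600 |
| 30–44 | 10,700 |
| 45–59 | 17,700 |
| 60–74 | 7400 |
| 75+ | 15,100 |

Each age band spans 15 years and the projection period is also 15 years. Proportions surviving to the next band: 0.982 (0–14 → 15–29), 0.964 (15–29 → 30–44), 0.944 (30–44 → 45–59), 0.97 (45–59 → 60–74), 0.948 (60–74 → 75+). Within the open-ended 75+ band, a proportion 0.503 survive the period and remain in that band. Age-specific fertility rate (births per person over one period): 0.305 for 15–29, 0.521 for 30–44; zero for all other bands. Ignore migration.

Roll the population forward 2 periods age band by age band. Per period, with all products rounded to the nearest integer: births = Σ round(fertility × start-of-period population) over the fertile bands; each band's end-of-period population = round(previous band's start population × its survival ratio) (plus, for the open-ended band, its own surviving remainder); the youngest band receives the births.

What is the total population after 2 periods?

— Period 1 —
Births: 12600 × 0.305 = 3843 ; 10700 × 0.521 = 5575 → 9418
15–29: 3000 × 0.982 = 2946
30–44: 12600 × 0.964 = 12146
45–59: 10700 × 0.944 = 10101
60–74: 17700 × 0.97 = 17169
75+: 7400 × 0.948 + 15100 × 0.503 = 7015 + 7595 = 14610
End of period: [9418, 2946, 12146, 10101, 17169, 14610]
— Period 2 —
Births: 2946 × 0.305 = 899 ; 12146 × 0.521 = 6328 → 7227
15–29: 9418 × 0.982 = 9248
30–44: 2946 × 0.964 = 2840
45–59: 12146 × 0.944 = 11466
60–74: 10101 × 0.97 = 9798
75+: 17169 × 0.948 + 14610 × 0.503 = 16276 + 7349 = 23625
End of period: [7227, 9248, 2840, 11466, 9798, 23625]
Total after period 2: 7227 + 9248 + 2840 + 11466 + 9798 + 23625 = 64204

64204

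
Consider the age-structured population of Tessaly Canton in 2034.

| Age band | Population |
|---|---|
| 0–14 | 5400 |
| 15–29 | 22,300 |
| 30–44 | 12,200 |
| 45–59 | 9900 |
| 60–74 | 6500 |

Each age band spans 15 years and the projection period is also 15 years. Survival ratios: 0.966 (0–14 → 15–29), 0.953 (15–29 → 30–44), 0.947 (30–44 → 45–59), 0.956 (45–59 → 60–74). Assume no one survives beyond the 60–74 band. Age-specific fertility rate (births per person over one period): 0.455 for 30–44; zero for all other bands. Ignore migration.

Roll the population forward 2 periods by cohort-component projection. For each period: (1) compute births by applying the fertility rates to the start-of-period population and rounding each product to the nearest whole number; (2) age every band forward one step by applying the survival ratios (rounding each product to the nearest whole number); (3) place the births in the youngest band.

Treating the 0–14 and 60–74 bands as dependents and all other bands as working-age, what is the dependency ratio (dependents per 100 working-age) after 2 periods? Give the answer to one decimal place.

68.0

— Period 1 —
Births: 12200 × 0.455 = 5551
15–29: 5400 × 0.966 = 5216
30–44: 22300 × 0.953 = 21252
45–59: 12200 × 0.947 = 11553
60–74: 9900 × 0.956 = 9464
End of period: [5551, 5216, 21252, 11553, 9464]
— Period 2 —
Births: 21252 × 0.455 = 9670
15–29: 5551 × 0.966 = 5362
30–44: 5216 × 0.953 = 4971
45–59: 21252 × 0.947 = 20126
60–74: 11553 × 0.956 = 11045
End of period: [9670, 5362, 4971, 20126, 11045]
Dependents (band 0–14 + band 60–74) = 9670 + 11045 = 20715; working-age = 30459; ratio = 20715/30459 × 100 = 68.0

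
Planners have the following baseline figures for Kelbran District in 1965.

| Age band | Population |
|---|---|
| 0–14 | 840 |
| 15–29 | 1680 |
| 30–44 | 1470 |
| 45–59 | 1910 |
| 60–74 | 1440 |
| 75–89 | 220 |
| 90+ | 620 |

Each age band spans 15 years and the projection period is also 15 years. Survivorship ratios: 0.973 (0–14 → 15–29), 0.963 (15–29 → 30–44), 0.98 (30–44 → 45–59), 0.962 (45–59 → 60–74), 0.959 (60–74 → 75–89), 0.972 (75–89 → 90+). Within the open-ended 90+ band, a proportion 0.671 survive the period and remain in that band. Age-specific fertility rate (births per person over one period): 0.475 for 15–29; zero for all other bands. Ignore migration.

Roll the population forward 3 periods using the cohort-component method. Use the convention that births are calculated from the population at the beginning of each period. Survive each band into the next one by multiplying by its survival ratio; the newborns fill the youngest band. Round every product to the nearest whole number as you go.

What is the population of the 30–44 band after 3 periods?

Let band 1 be 0–14 through band 7 = 90+.
After projecting period 1:
Births: 1680 * 0.475 = 798
Band 2: 840 * 0.973 = 817
Band 3: 1680 * 0.963 = 1618
Band 4: 1470 * 0.98 = 1441
Band 5: 1910 * 0.962 = 1837
Band 6: 1440 * 0.959 = 1381
Band 7: 220 * 0.972 + 620 * 0.671 = 214 + 416 = 630
Giving 798 / 817 / 1618 / 1441 / 1837 / 1381 / 630.
After projecting period 2:
Births: 817 * 0.475 = 388
Band 2: 798 * 0.973 = 776
Band 3: 817 * 0.963 = 787
Band 4: 1618 * 0.98 = 1586
Band 5: 1441 * 0.962 = 1386
Band 6: 1837 * 0.959 = 1762
Band 7: 1381 * 0.972 + 630 * 0.671 = 1342 + 423 = 1765
Giving 388 / 776 / 787 / 1586 / 1386 / 1762 / 1765.
After projecting period 3:
Births: 776 * 0.475 = 369
Band 2: 388 * 0.973 = 378
Band 3: 776 * 0.963 = 747
Band 4: 787 * 0.98 = 771
Band 5: 1586 * 0.962 = 1526
Band 6: 1386 * 0.959 = 1329
Band 7: 1762 * 0.972 + 1765 * 0.671 = 1713 + 1184 = 2897
Giving 369 / 378 / 747 / 771 / 1526 / 1329 / 2897.

747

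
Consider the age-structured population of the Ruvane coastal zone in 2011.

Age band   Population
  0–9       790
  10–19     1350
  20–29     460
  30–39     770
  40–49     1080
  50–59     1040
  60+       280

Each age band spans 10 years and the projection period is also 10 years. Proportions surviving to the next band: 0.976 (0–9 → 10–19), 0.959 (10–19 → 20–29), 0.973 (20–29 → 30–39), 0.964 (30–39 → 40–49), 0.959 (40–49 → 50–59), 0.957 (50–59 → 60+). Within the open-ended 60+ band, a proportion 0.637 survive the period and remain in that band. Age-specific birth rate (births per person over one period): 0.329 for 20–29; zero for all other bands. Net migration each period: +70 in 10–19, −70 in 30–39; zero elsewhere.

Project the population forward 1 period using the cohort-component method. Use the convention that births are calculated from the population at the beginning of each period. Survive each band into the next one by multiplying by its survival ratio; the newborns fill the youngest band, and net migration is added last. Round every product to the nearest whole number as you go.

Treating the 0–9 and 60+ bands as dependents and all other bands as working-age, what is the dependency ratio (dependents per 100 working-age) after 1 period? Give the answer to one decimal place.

[period 1]
Births: 460 * 0.329 = 151
10–19: 790 * 0.976 = 771
20–29: 1350 * 0.959 = 1295
30–39: 460 * 0.973 = 448
40–49: 770 * 0.964 = 742
50–59: 1080 * 0.959 = 1036
60+: 1040 * 0.957 + 280 * 0.637 = 995 + 178 = 1173
Net migration: 10–19 + 70 → 841; 30–39 − 70 → 378
Giving 151 / 841 / 1295 / 378 / 742 / 1036 / 1173.
Dependents (band 0–9 + band 60+) = 151 + 1173 = 1324; working-age = 4292; ratio = 1324/4292 × 100 = 30.8

30.8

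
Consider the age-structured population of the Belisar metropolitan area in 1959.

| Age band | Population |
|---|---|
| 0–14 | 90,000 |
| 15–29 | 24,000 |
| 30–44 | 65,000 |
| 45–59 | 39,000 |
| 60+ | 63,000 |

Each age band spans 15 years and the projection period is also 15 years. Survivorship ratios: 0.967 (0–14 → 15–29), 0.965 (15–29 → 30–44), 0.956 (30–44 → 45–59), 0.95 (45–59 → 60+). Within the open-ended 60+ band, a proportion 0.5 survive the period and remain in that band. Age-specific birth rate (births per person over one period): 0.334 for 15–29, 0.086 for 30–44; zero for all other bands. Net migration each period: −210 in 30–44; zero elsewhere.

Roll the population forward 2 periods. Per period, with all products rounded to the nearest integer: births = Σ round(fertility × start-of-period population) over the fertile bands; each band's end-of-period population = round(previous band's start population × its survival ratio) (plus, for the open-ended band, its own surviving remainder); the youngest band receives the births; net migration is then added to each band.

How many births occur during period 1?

13606

Call the bands 1 to 5, youngest first.
— Period 1 —
Births: 24000 × 0.334 = 8016  |  65000 × 0.086 = 5590 ⇒ total 13606
Band 2: 90000 × 0.967 = 87030
Band 3: 24000 × 0.965 = 23160
Band 4: 65000 × 0.956 = 62140
Band 5: 39000 × 0.95 + 63000 × 0.5 = 37050 + 31500 = 68550
Net migration: Band 3 − 210 → 22950
Population now: 0–14=13606, 15–29=87030, 30–44=22950, 45–59=62140, 60+=68550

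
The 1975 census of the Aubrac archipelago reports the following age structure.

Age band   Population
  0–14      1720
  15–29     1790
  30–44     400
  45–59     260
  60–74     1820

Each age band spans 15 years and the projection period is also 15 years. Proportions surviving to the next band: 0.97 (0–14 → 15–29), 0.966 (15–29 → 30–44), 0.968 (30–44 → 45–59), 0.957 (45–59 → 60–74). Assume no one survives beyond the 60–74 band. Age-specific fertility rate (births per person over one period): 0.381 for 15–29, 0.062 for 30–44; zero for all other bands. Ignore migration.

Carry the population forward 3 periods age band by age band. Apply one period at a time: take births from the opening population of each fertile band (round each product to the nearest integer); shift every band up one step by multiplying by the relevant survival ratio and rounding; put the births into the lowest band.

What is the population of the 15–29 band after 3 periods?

721

After projecting period 1:
Births: 1790 × 0.381 = 682  |  400 × 0.062 = 25 → total 707
15–29: 1720 × 0.97 = 1668
30–44: 1790 × 0.966 = 1729
45–59: 400 × 0.968 = 387
60–74: 260 × 0.957 = 249
→ [707, 1668, 1729, 387, 249]
After projecting period 2:
Births: 1668 × 0.381 = 636  |  1729 × 0.062 = 107 → total 743
15–29: 707 × 0.97 = 686
30–44: 1668 × 0.966 = 1611
45–59: 1729 × 0.968 = 1674
60–74: 387 × 0.957 = 370
→ [743, 686, 1611, 1674, 370]
After projecting period 3:
Births: 686 × 0.381 = 261  |  1611 × 0.062 = 100 → total 361
15–29: 743 × 0.97 = 721
30–44: 686 × 0.966 = 663
45–59: 1611 × 0.968 = 1559
60–74: 1674 × 0.957 = 1602
→ [361, 721, 663, 1559, 1602]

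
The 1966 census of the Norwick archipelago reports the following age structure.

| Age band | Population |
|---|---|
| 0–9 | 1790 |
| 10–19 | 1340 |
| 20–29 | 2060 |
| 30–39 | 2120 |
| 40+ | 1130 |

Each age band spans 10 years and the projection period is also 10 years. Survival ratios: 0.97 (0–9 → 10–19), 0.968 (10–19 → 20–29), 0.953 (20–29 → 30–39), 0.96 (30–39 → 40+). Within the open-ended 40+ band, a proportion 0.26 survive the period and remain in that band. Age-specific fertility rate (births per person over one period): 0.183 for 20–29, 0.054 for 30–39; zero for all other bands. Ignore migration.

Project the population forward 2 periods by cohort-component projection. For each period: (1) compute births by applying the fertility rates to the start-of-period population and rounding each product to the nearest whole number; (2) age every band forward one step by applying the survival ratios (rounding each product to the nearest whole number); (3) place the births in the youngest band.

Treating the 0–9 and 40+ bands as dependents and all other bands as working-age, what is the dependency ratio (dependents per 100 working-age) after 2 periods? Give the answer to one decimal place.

83.5

After projecting period 1:
Births: 2060 × 0.183 = 377  |  2120 × 0.054 = 114 ⇒ total 491
10–19: 1790 × 0.97 = 1736
20–29: 1340 × 0.968 = 1297
30–39: 2060 × 0.953 = 1963
40+: 2120 × 0.96 + 1130 × 0.26 = 2035 + 294 = 2329
Population now: 0–9=491, 10–19=1736, 20–29=1297, 30–39=1963, 40+=2329
After projecting period 2:
Births: 1297 × 0.183 = 237  |  1963 × 0.054 = 106 ⇒ total 343
10–19: 491 × 0.97 = 476
20–29: 1736 × 0.968 = 1680
30–39: 1297 × 0.953 = 1236
40+: 1963 × 0.96 + 2329 × 0.26 = 1884 + 606 = 2490
Population now: 0–9=343, 10–19=476, 20–29=1680, 30–39=1236, 40+=2490
Dependents (band 0–9 + band 40+) = 343 + 2490 = 2833; working-age = 3392; ratio = 2833/3392 × 100 = 83.5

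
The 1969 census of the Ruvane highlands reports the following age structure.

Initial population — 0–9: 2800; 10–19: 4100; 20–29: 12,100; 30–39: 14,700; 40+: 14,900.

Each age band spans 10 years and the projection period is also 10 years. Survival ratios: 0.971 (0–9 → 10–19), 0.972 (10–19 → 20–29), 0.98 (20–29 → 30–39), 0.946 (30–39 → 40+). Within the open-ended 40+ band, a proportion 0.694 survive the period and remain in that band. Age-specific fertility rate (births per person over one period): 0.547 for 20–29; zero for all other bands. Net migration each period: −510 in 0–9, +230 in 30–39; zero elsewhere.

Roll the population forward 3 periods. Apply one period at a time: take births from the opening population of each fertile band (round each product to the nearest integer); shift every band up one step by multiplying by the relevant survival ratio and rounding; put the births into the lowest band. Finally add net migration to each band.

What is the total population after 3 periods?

34670

After projecting period 1:
Births: 12100 × 0.547 = 6619
10–19: 2800 × 0.971 = 2719
20–29: 4100 × 0.972 = 3985
30–39: 12100 × 0.98 = 11858
40+: 14700 × 0.946 + 14900 × 0.694 = 13906 + 10341 = 24247
Net migration: 0–9 − 510 → 6109; 30–39 + 230 → 12088
Population now: 0–9=6109, 10–19=2719, 20–29=3985, 30–39=12088, 40+=24247
After projecting period 2:
Births: 3985 × 0.547 = 2180
10–19: 6109 × 0.971 = 5932
20–29: 2719 × 0.972 = 2643
30–39: 3985 × 0.98 = 3905
40+: 12088 × 0.946 + 24247 × 0.694 = 11435 + 16827 = 28262
Net migration: 0–9 − 510 → 1670; 30–39 + 230 → 4135
Population now: 0–9=1670, 10–19=5932, 20–29=2643, 30–39=4135, 40+=28262
After projecting period 3:
Births: 2643 × 0.547 = 1446
10–19: 1670 × 0.971 = 1622
20–29: 5932 × 0.972 = 5766
30–39: 2643 × 0.98 = 2590
40+: 4135 × 0.946 + 28262 × 0.694 = 3912 + 19614 = 23526
Net migration: 0–9 − 510 → 936; 30–39 + 230 → 2820
Population now: 0–9=936, 10–19=1622, 20–29=5766, 30–39=2820, 40+=23526
Total after period 3: 936 + 1622 + 5766 + 2820 + 23526 = 34670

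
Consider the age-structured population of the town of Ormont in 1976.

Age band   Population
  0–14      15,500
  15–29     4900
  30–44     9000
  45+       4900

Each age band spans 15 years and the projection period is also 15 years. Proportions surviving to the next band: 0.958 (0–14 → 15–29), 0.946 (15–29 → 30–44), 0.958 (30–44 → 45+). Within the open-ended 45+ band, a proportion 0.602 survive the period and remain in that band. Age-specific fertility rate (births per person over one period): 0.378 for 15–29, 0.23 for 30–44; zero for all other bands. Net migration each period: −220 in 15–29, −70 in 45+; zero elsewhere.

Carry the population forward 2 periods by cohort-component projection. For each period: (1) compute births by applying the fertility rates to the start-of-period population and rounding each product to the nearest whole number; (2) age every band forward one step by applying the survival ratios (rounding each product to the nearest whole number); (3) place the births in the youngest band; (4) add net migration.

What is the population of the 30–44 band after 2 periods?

13839

— Period 1 —
Births: 4900 × 0.378 = 1852 ; 9000 × 0.23 = 2070 ⇒ total 3922
15–29: 15500 × 0.958 = 14849
30–44: 4900 × 0.946 = 4635
45+: 9000 × 0.958 + 4900 × 0.602 = 8622 + 2950 = 11572
Net migration: 15–29 − 220 → 14629; 45+ − 70 → 11502
→ [3922, 14629, 4635, 11502]
— Period 2 —
Births: 14629 × 0.378 = 5530 ; 4635 × 0.23 = 1066 ⇒ total 6596
15–29: 3922 × 0.958 = 3757
30–44: 14629 × 0.946 = 13839
45+: 4635 × 0.958 + 11502 × 0.602 = 4440 + 6924 = 11364
Net migration: 15–29 − 220 → 3537; 45+ − 70 → 11294
→ [6596, 3537, 13839, 11294]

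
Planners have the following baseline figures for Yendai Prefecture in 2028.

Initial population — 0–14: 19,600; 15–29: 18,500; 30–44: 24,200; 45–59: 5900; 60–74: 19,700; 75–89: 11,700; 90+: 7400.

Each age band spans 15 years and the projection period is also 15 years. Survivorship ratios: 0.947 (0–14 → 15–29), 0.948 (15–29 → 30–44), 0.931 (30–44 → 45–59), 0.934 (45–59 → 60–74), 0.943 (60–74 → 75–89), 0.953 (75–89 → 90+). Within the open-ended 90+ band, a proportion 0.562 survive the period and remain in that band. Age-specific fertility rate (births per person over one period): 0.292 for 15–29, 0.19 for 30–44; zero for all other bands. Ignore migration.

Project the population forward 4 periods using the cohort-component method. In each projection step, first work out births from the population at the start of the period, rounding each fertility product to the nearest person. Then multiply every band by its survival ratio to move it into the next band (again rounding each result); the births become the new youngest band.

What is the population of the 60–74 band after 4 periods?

Call the groups 1 to 7, youngest first.
Period 1:
Births: 18500 × 0.292 = 5402  |  24200 × 0.19 = 4598 ⇒ total 10000
Group 2: 19600 × 0.947 = 18561
Group 3: 18500 × 0.948 = 17538
Group 4: 24200 × 0.931 = 22530
Group 5: 5900 × 0.934 = 5511
Group 6: 19700 × 0.943 = 18577
Group 7: 11700 × 0.953 + 7400 × 0.562 = 11150 + 4159 = 15309
Population now: 0–14=10000, 15–29=18561, 30–44=17538, 45–59=22530, 60–74=5511, 75–89=18577, 90+=15309
Period 2:
Births: 18561 × 0.292 = 5420  |  17538 × 0.19 = 3332 ⇒ total 8752
Group 2: 10000 × 0.947 = 9470
Group 3: 18561 × 0.948 = 17596
Group 4: 17538 × 0.931 = 16328
Group 5: 22530 × 0.934 = 21043
Group 6: 5511 × 0.943 = 5197
Group 7: 18577 × 0.953 + 15309 × 0.562 = 17704 + 8604 = 26308
Population now: 0–14=8752, 15–29=9470, 30–44=17596, 45–59=16328, 60–74=21043, 75–89=5197, 90+=26308
Period 3:
Births: 9470 × 0.292 = 2765  |  17596 × 0.19 = 3343 ⇒ total 6108
Group 2: 8752 × 0.947 = 8288
Group 3: 9470 × 0.948 = 8978
Group 4: 17596 × 0.931 = 16382
Group 5: 16328 × 0.934 = 15250
Group 6: 21043 × 0.943 = 19844
Group 7: 5197 × 0.953 + 26308 × 0.562 = 4953 + 14785 = 19738
Population now: 0–14=6108, 15–29=8288, 30–44=8978, 45–59=16382, 60–74=15250, 75–89=19844, 90+=19738
Period 4:
Births: 8288 × 0.292 = 2420  |  8978 × 0.19 = 1706 ⇒ total 4126
Group 2: 6108 × 0.947 = 5784
Group 3: 8288 × 0.948 = 7857
Group 4: 8978 × 0.931 = 8359
Group 5: 16382 × 0.934 = 15301
Group 6: 15250 × 0.943 = 14381
Group 7: 19844 × 0.953 + 19738 × 0.562 = 18911 + 11093 = 30004
Population now: 0–14=4126, 15–29=5784, 30–44=7857, 45–59=8359, 60–74=15301, 75–89=14381, 90+=30004

15301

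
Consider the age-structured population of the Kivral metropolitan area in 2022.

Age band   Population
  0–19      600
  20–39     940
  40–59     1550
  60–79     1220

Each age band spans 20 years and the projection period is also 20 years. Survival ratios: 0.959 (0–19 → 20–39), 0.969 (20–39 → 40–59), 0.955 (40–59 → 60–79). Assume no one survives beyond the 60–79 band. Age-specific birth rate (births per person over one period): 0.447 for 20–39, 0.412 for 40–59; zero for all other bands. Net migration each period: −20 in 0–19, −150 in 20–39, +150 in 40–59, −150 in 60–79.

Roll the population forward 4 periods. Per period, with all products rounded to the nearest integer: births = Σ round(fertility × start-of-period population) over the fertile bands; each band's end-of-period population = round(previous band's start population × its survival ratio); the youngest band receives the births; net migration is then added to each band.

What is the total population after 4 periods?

[period 1]
Births: 940 * 0.447 = 420 ; 1550 * 0.412 = 639 → 1059
20–39: 600 * 0.959 = 575
40–59: 940 * 0.969 = 911
60–79: 1550 * 0.955 = 1480
Net migration: 0–19 − 20 → 1039; 20–39 − 150 → 425; 40–59 + 150 → 1061; 60–79 − 150 → 1330
Giving 1039 / 425 / 1061 / 1330.
[period 2]
Births: 425 * 0.447 = 190 ; 1061 * 0.412 = 437 → 627
20–39: 1039 * 0.959 = 996
40–59: 425 * 0.969 = 412
60–79: 1061 * 0.955 = 1013
Net migration: 0–19 − 20 → 607; 20–39 − 150 → 846; 40–59 + 150 → 562; 60–79 − 150 → 863
Giving 607 / 846 / 562 / 863.
[period 3]
Births: 846 * 0.447 = 378 ; 562 * 0.412 = 232 → 610
20–39: 607 * 0.959 = 582
40–59: 846 * 0.969 = 820
60–79: 562 * 0.955 = 537
Net migration: 0–19 − 20 → 590; 20–39 − 150 → 432; 40–59 + 150 → 970; 60–79 − 150 → 387
Giving 590 / 432 / 970 / 387.
[period 4]
Births: 432 * 0.447 = 193 ; 970 * 0.412 = 400 → 593
20–39: 590 * 0.959 = 566
40–59: 432 * 0.969 = 419
60–79: 970 * 0.955 = 926
Net migration: 0–19 − 20 → 573; 20–39 − 150 → 416; 40–59 + 150 → 569; 60–79 − 150 → 776
Giving 573 / 416 / 569 / 776.
Total after period 4: 573 + 416 + 569 + 776 = 2334

2334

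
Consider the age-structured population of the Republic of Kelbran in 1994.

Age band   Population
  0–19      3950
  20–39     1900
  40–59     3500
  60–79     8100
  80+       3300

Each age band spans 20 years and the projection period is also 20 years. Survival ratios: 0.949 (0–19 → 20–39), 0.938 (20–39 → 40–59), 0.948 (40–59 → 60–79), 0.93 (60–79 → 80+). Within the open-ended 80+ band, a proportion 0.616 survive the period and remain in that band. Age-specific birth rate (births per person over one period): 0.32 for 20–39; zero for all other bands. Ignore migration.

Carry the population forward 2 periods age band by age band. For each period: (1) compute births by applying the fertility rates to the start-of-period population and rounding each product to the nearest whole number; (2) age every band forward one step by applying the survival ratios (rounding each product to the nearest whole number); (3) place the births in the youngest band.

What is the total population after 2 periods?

(Bands numbered youngest = 1 to oldest = 5.)
[period 1]
Births: 1900 * 0.32 = 608
Band 2: 3950 * 0.949 = 3749
Band 3: 1900 * 0.938 = 1782
Band 4: 3500 * 0.948 = 3318
Band 5: 8100 * 0.93 + 3300 * 0.616 = 7533 + 2033 = 9566
Giving 608 / 3749 / 1782 / 3318 / 9566.
[period 2]
Births: 3749 * 0.32 = 1200
Band 2: 608 * 0.949 = 577
Band 3: 3749 * 0.938 = 3517
Band 4: 1782 * 0.948 = 1689
Band 5: 3318 * 0.93 + 9566 * 0.616 = 3086 + 5893 = 8979
Giving 1200 / 577 / 3517 / 1689 / 8979.
Total after period 2: 1200 + 577 + 3517 + 1689 + 8979 = 15962

15962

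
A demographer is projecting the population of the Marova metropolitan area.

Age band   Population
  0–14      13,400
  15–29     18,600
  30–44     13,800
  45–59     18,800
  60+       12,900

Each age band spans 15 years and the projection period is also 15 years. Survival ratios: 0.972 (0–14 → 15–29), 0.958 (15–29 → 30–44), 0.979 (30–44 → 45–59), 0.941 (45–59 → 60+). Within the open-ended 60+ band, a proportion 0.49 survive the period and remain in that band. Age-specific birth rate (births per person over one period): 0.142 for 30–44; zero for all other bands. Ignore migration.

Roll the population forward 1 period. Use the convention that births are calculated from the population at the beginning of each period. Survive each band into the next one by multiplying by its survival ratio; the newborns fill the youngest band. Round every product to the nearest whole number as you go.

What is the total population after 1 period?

70326

Numbering the bands 1..5 from youngest to oldest:
Period 1:
Births: 13800 * 0.142 = 1960
Band 2: 13400 * 0.972 = 13025
Band 3: 18600 * 0.958 = 17819
Band 4: 13800 * 0.979 = 13510
Band 5: 18800 * 0.941 + 12900 * 0.49 = 17691 + 6321 = 24012
Giving 1960 / 13025 / 17819 / 13510 / 24012.
Total after period 1: 1960 + 13025 + 17819 + 13510 + 24012 = 70326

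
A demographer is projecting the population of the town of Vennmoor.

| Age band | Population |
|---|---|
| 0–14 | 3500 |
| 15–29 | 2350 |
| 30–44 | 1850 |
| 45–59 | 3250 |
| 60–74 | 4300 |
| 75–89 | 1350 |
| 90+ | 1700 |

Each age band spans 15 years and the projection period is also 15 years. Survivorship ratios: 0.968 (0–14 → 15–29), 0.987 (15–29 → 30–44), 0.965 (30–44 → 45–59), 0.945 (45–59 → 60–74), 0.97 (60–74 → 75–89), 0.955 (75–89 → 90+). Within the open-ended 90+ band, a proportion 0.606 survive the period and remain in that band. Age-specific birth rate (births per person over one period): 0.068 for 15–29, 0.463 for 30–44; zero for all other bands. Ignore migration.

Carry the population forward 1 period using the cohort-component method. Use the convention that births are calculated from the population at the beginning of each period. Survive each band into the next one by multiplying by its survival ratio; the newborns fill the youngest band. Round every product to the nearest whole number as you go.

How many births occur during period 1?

1017

Call the bands 1 to 7, youngest first.
— Period 1 —
Births: 2350 × 0.068 = 160  |  1850 × 0.463 = 857 ⇒ total 1017
Band 2: 3500 × 0.968 = 3388
Band 3: 2350 × 0.987 = 2319
Band 4: 1850 × 0.965 = 1785
Band 5: 3250 × 0.945 = 3071
Band 6: 4300 × 0.97 = 4171
Band 7: 1350 × 0.955 + 1700 × 0.606 = 1289 + 1030 = 2319
Giving 1017 / 3388 / 2319 / 1785 / 3071 / 4171 / 2319.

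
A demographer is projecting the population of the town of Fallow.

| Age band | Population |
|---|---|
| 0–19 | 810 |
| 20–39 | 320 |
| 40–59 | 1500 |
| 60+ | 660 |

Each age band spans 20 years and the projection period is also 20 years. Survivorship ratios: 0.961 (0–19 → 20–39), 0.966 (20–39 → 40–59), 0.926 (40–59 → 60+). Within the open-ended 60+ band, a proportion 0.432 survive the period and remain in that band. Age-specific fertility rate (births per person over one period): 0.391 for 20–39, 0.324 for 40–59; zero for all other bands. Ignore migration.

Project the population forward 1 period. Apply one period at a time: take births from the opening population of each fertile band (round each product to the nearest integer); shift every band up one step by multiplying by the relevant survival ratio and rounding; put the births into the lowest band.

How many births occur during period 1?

Call the groups 1 to 4, youngest first.
Period 1.
Births: 320 * 0.391 = 125  |  1500 * 0.324 = 486 — total 611
Group 2: 810 * 0.961 = 778
Group 3: 320 * 0.966 = 309
Group 4: 1500 * 0.926 + 660 * 0.432 = 1389 + 285 = 1674
Giving 611 / 778 / 309 / 1674.

611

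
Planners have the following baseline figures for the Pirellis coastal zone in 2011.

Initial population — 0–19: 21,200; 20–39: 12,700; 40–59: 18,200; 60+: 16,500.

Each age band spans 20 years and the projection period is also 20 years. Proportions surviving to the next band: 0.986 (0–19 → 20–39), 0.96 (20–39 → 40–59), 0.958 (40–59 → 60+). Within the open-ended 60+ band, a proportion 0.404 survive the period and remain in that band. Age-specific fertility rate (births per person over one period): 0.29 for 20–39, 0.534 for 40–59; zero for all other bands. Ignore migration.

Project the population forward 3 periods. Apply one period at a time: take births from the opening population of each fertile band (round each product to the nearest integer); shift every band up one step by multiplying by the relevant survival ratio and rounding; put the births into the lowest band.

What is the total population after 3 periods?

Let group 1 be 0–19 through group 4 = 60+.
After projecting period 1:
Births: 12700 * 0.29 = 3683  |  18200 * 0.534 = 9719 — total 13402
Group 2: 21200 * 0.986 = 20903
Group 3: 12700 * 0.96 = 12192
Group 4: 18200 * 0.958 + 16500 * 0.404 = 17436 + 6666 = 24102
Giving 13402 / 20903 / 12192 / 24102.
After projecting period 2:
Births: 20903 * 0.29 = 6062  |  12192 * 0.534 = 6511 — total 12573
Group 2: 13402 * 0.986 = 13214
Group 3: 20903 * 0.96 = 20067
Group 4: 12192 * 0.958 + 24102 * 0.404 = 11680 + 9737 = 21417
Giving 12573 / 13214 / 20067 / 21417.
After projecting period 3:
Births: 13214 * 0.29 = 3832  |  20067 * 0.534 = 10716 — total 14548
Group 2: 12573 * 0.986 = 12397
Group 3: 13214 * 0.96 = 12685
Group 4: 20067 * 0.958 + 21417 * 0.404 = 19224 + 8652 = 27876
Giving 14548 / 12397 / 12685 / 27876.
Total after period 3: 14548 + 12397 + 12685 + 27876 = 67506

67506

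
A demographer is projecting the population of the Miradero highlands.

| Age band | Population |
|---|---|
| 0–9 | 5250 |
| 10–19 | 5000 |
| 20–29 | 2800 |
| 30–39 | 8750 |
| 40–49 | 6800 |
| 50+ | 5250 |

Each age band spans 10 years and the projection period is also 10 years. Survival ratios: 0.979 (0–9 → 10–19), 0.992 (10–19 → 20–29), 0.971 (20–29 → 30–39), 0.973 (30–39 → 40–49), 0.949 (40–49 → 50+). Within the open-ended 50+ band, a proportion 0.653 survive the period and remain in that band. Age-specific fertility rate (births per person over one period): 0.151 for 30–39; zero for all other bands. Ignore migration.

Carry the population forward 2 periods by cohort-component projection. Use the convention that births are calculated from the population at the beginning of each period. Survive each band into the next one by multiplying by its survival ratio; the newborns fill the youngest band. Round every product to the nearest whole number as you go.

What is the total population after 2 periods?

(Bands numbered youngest = 1 to oldest = 6.)
[period 1]
Births: 8750 × 0.151 = 1321
Band 2: 5250 × 0.979 = 5140
Band 3: 5000 × 0.992 = 4960
Band 4: 2800 × 0.971 = 2719
Band 5: 8750 × 0.973 = 8514
Band 6: 6800 × 0.949 + 5250 × 0.653 = 6453 + 3428 = 9881
Population now: 0–9=1321, 10–19=5140, 20–29=4960, 30–39=2719, 40–49=8514, 50+=9881
[period 2]
Births: 2719 × 0.151 = 411
Band 2: 1321 × 0.979 = 1293
Band 3: 5140 × 0.992 = 5099
Band 4: 4960 × 0.971 = 4816
Band 5: 2719 × 0.973 = 2646
Band 6: 8514 × 0.949 + 9881 × 0.653 = 8080 + 6452 = 14532
Population now: 0–9=411, 10–19=1293, 20–29=5099, 30–39=4816, 40–49=2646, 50+=14532
Total after period 2: 411 + 1293 + 5099 + 4816 + 2646 + 14532 = 28797

28797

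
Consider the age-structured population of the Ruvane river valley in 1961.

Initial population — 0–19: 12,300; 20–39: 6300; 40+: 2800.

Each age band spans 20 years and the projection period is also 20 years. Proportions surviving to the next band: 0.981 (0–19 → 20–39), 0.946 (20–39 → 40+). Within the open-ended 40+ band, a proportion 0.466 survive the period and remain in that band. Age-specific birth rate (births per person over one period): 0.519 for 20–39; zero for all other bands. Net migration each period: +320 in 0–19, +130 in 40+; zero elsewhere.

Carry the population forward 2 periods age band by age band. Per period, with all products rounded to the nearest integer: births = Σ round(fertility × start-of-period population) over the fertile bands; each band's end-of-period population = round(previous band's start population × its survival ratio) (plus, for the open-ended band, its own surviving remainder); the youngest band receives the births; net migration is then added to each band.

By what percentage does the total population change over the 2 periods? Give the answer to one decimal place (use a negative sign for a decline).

Period 1.
Births: 6300 * 0.519 = 3270
20–39: 12300 * 0.981 = 12066
40+: 6300 * 0.946 + 2800 * 0.466 = 5960 + 1305 = 7265
Net migration: 0–19 + 320 → 3590; 40+ + 130 → 7395
Giving 3590 / 12066 / 7395.
Period 2.
Births: 12066 * 0.519 = 6262
20–39: 3590 * 0.981 = 3522
40+: 12066 * 0.946 + 7395 * 0.466 = 11414 + 3446 = 14860
Net migration: 0–19 + 320 → 6582; 40+ + 130 → 14990
Giving 6582 / 3522 / 14990.
Total: 21400 → 25094; change = 3694; percentage change = 17.3%

17.3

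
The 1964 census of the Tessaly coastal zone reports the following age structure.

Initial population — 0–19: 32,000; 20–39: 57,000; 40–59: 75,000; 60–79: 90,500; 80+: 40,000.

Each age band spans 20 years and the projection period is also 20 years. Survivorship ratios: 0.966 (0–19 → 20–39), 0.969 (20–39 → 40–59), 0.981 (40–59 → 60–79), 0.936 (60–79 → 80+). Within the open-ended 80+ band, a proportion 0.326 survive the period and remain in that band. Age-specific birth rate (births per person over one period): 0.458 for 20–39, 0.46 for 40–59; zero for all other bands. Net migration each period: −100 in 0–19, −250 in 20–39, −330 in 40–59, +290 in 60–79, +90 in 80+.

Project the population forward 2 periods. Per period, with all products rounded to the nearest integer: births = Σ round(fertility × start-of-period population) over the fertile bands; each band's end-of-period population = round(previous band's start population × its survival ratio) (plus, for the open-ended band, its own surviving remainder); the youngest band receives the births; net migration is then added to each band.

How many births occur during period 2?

39298

Period 1:
Births: 57000 * 0.458 = 26106, 75000 * 0.46 = 34500 → total 60606
20–39: 32000 * 0.966 = 30912
40–59: 57000 * 0.969 = 55233
60–79: 75000 * 0.981 = 73575
80+: 90500 * 0.936 + 40000 * 0.326 = 84708 + 13040 = 97748
Net migration: 0–19 − 100 → 60506; 20–39 − 250 → 30662; 40–59 − 330 → 54903; 60–79 + 290 → 73865; 80+ + 90 → 97838
Population now: 0–19=60506, 20–39=30662, 40–59=54903, 60–79=73865, 80+=97838
Period 2:
Births: 30662 * 0.458 = 14043, 54903 * 0.46 = 25255 → total 39298
20–39: 60506 * 0.966 = 58449
40–59: 30662 * 0.969 = 29711
60–79: 54903 * 0.981 = 53860
80+: 73865 * 0.936 + 97838 * 0.326 = 69138 + 31895 = 101033
Net migration: 0–19 − 100 → 39198; 20–39 − 250 → 58199; 40–59 − 330 → 29381; 60–79 + 290 → 54150; 80+ + 90 → 101123
Population now: 0–19=39198, 20–39=58199, 40–59=29381, 60–79=54150, 80+=101123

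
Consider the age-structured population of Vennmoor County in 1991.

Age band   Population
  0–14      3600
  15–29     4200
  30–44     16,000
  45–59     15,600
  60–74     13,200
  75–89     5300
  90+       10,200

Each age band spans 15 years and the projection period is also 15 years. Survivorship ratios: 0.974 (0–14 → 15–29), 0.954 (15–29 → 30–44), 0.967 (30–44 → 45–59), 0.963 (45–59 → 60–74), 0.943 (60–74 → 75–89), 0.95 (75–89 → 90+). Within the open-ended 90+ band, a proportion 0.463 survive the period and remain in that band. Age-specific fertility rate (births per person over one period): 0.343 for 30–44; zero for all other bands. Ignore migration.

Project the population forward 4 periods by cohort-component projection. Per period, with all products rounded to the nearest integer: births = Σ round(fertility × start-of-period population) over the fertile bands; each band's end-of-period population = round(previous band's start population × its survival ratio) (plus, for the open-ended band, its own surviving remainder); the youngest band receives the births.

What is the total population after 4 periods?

38790

[period 1]
Births: 16000 * 0.343 = 5488
15–29: 3600 * 0.974 = 3506
30–44: 4200 * 0.954 = 4007
45–59: 16000 * 0.967 = 15472
60–74: 15600 * 0.963 = 15023
75–89: 13200 * 0.943 = 12448
90+: 5300 * 0.95 + 10200 * 0.463 = 5035 + 4723 = 9758
Population now: 0–14=5488, 15–29=3506, 30–44=4007, 45–59=15472, 60–74=15023, 75–89=12448, 90+=9758
[period 2]
Births: 4007 * 0.343 = 1374
15–29: 5488 * 0.974 = 5345
30–44: 3506 * 0.954 = 3345
45–59: 4007 * 0.967 = 3875
60–74: 15472 * 0.963 = 14900
75–89: 15023 * 0.943 = 14167
90+: 12448 * 0.95 + 9758 * 0.463 = 11826 + 4518 = 16344
Population now: 0–14=1374, 15–29=5345, 30–44=3345, 45–59=3875, 60–74=14900, 75–89=14167, 90+=16344
[period 3]
Births: 3345 * 0.343 = 1147
15–29: 1374 * 0.974 = 1338
30–44: 5345 * 0.954 = 5099
45–59: 3345 * 0.967 = 3235
60–74: 3875 * 0.963 = 3732
75–89: 14900 * 0.943 = 14051
90+: 14167 * 0.95 + 16344 * 0.463 = 13459 + 7567 = 21026
Population now: 0–14=1147, 15–29=1338, 30–44=5099, 45–59=3235, 60–74=3732, 75–89=14051, 90+=21026
[period 4]
Births: 5099 * 0.343 = 1749
15–29: 1147 * 0.974 = 1117
30–44: 1338 * 0.954 = 1276
45–59: 5099 * 0.967 = 4931
60–74: 3235 * 0.963 = 3115
75–89: 3732 * 0.943 = 3519
90+: 14051 * 0.95 + 21026 * 0.463 = 13348 + 9735 = 23083
Population now: 0–14=1749, 15–29=1117, 30–44=1276, 45–59=4931, 60–74=3115, 75–89=3519, 90+=23083
Total after period 4: 1749 + 1117 + 1276 + 4931 + 3115 + 3519 + 23083 = 38790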